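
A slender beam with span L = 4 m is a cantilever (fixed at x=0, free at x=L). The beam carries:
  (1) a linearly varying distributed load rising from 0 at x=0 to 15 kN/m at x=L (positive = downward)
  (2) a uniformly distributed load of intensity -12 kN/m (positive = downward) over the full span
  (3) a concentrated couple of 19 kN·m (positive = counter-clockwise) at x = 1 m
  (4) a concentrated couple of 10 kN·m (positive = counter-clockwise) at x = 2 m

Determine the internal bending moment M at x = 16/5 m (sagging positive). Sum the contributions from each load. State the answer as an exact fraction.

Load 1 — triangular load w₀=15 kN/m (0→w₀ over full span):
  M_1 = w₀Lx/2 - w₀L²/3 - w₀x³/(6L) = 15·4·(16/5)/2 - 15·4²/3 - 15·(16/5)³/(6·4) = -112/25 kN·m
Load 2 — uniform load w=-12 kN/m over full span:
  M_2 = -w(L-x)²/2 = -(-12)·(4-(16/5))²/2 = 96/25 kN·m
Load 3 — applied couple M₀=19 kN·m at a=1 m (b=L-a=3):
  M_3 = 0  [x>a] = 0 kN·m
Load 4 — applied couple M₀=10 kN·m at a=2 m (b=L-a=2):
  M_4 = 0  [x>a] = 0 kN·m
Superposition: M = Σ M_i = -16/25 kN·m ≈ -0.640000 kN·m

M(16/5) = -16/25 kN·m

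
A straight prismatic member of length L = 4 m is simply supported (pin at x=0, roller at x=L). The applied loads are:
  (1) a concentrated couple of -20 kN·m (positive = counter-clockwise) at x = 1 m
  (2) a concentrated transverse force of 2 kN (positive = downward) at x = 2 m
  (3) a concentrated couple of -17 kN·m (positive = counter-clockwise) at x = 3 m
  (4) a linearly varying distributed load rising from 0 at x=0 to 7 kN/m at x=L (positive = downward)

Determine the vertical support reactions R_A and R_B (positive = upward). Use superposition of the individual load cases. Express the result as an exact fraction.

R_A = -43/12 kN, R_B = 235/12 kN

Load 1 — applied couple M₀=-20 kN·m at a=1 m (b=L-a=3):
  R_A = M₀/L = (-20)/4 = -5 kN
  R_B = -M₀/L = -(-20)/4 = 5 kN
Load 2 — point force P=2 kN at a=2 m (b=L-a=2):
  R_A = Pb/L = 2·2/4 = 1 kN
  R_B = Pa/L = 2·2/4 = 1 kN
Load 3 — applied couple M₀=-17 kN·m at a=3 m (b=L-a=1):
  R_A = M₀/L = (-17)/4 = -17/4 kN
  R_B = -M₀/L = -(-17)/4 = 17/4 kN
Load 4 — triangular load w₀=7 kN/m (0→w₀ over full span):
  R_A = w₀L/6 = 7·4/6 = 14/3 kN
  R_B = w₀L/3 = 7·4/3 = 28/3 kN
Superposition: R_A = -43/12 kN, R_B = 235/12 kN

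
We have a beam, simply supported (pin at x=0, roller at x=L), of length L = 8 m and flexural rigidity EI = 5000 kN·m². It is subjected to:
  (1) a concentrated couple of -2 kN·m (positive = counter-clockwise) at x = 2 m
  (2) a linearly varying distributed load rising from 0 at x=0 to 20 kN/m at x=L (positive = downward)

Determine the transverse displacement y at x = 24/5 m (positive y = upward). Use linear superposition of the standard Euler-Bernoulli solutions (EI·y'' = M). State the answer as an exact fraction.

y(24/5) = -612733/5859375 m

Load 1 — applied couple M₀=-2 kN·m at a=2 m (b=L-a=6):
  y_1 = (M₀x³/(6L)-M₀(x-a)²/2+C₁x)/EI  [x>a] with C₁=M₀(3b²-L²)/(6L)=-11/6 = ((-2)·(24/5)³/(6·8)-(-2)·((24/5)-2)²/2+(-11/6)·(24/5))/5000 = -87/78125 m
Load 2 — triangular load w₀=20 kN/m (0→w₀ over full span):
  y_2 = -w₀x(7L⁴-10L²x²+3x⁴)/(360LEI) = -20·(24/5)·(7·8⁴-10·8²·(24/5)²+3·(24/5)⁴)/(360·8·5000) = -606208/5859375 m
Superposition: y = Σ y_i = -612733/5859375 m ≈ -0.104573 m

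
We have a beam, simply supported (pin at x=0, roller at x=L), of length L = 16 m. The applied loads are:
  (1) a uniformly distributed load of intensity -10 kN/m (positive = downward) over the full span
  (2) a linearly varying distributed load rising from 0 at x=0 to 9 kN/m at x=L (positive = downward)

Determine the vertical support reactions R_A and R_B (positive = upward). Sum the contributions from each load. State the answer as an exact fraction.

R_A = -56 kN, R_B = -32 kN

Load 1 — uniform load w=-10 kN/m over full span:
  R_A = wL/2 = (-10)·16/2 = -80 kN
  R_B = wL/2 = (-10)·16/2 = -80 kN
Load 2 — triangular load w₀=9 kN/m (0→w₀ over full span):
  R_A = w₀L/6 = 9·16/6 = 24 kN
  R_B = w₀L/3 = 9·16/3 = 48 kN
Superposition: R_A = -56 kN, R_B = -32 kN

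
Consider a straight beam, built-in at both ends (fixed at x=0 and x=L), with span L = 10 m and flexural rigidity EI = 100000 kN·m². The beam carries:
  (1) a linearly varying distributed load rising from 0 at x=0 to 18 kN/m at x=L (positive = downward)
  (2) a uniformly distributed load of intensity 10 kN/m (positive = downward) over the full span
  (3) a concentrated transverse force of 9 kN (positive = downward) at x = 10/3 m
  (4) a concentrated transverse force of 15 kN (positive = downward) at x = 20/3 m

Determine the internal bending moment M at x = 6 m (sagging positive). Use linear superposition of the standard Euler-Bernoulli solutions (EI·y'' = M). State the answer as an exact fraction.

M(6) = 3994/45 kN·m

Load 1 — triangular load w₀=18 kN/m (0→w₀ over full span):
  M_1 = 3w₀Lx/20 - w₀L²/30 - w₀x³/(6L) = 3·18·10·6/20 - 18·10²/30 - 18·6³/(6·10) = 186/5 kN·m
Load 2 — uniform load w=10 kN/m over full span:
  M_2 = wLx/2 - wL²/12 - wx²/2 = 10·10·6/2 - 10·10²/12 - 10·6²/2 = 110/3 kN·m
Load 3 — point force P=9 kN at a=10/3 m (b=L-a=20/3):
  M_3 = Pa²(a+3b)(L-x)/L³ - Pa²b/L²  [x>a] = 9·(10/3)²·((10/3)+3·(20/3))·(10-6)/10³ - 9·(10/3)²·(20/3)/10² = 8/3 kN·m
Load 4 — point force P=15 kN at a=20/3 m (b=L-a=10/3):
  M_4 = Pb²(3a+b)x/L³ - Pab²/L²  [x≤a] = 15·(10/3)²·(3·(20/3)+(10/3))·6/10³ - 15·(20/3)·(10/3)²/10² = 110/9 kN·m
Superposition: M = Σ M_i = 3994/45 kN·m ≈ 88.755556 kN·m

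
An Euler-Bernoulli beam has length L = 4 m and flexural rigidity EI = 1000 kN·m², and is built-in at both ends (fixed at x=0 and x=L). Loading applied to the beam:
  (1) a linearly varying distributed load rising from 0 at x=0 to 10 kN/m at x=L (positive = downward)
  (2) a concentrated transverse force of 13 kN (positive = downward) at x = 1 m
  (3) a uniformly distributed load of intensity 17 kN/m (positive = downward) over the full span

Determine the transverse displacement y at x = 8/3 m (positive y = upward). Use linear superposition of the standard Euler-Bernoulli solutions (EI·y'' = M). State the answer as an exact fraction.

Load 1 — triangular load w₀=10 kN/m (0→w₀ over full span):
  y_1 = -w₀x²(L-x)²(x+2L)/(120LEI) = -10·(8/3)²·(4-(8/3))²·((8/3)+2·4)/(120·4·1000) = -256/91125 m
Load 2 — point force P=13 kN at a=1 m (b=L-a=3):
  y_2 = -Pa²(L-x)²(3bL-(3b+a)(L-x))/(6L³EI)  [x>a] = -13·1²·(4-(8/3))²·(3·3·4-(3·3+1)·(4-(8/3)))/(6·4³·1000) = -221/162000 m
Load 3 — uniform load w=17 kN/m over full span:
  y_3 = -wx²(L-x)²/(24EI) = -17·(8/3)²·(4-(8/3))²/(24·1000) = -272/30375 m
Superposition: y = Σ y_i = -19141/1458000 m ≈ -0.013128 m

y(8/3) = -19141/1458000 m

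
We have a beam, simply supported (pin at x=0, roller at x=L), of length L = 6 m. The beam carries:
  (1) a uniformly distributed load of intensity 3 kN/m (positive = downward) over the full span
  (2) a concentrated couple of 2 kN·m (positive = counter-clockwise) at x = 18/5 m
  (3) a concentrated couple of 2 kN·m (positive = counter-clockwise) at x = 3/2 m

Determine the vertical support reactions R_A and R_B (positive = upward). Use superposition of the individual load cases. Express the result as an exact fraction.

Load 1 — uniform load w=3 kN/m over full span:
  R_A = wL/2 = 3·6/2 = 9 kN
  R_B = wL/2 = 3·6/2 = 9 kN
Load 2 — applied couple M₀=2 kN·m at a=18/5 m (b=L-a=12/5):
  R_A = M₀/L = 2/6 = 1/3 kN
  R_B = -M₀/L = -2/6 = -1/3 kN
Load 3 — applied couple M₀=2 kN·m at a=3/2 m (b=L-a=9/2):
  R_A = M₀/L = 2/6 = 1/3 kN
  R_B = -M₀/L = -2/6 = -1/3 kN
Superposition: R_A = 29/3 kN, R_B = 25/3 kN

R_A = 29/3 kN, R_B = 25/3 kN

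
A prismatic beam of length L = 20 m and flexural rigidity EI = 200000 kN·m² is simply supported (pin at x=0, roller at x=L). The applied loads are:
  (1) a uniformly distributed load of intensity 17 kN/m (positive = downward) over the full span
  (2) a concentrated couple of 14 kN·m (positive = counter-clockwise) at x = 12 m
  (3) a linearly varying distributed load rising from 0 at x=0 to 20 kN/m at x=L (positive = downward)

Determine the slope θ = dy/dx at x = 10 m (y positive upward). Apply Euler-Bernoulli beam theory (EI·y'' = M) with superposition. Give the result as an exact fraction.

θ(10) = -8267/9000000 rad

Load 1 — uniform load w=17 kN/m over full span:
  θ_1 = -w(L³-6Lx²+4x³)/(24EI) = -17·(20³-6·20·10²+4·10³)/(24·200000) = 0 rad
Load 2 — applied couple M₀=14 kN·m at a=12 m (b=L-a=8):
  θ_2 = (M₀x²/(2L)+C₁)/EI  [x≤a] with C₁=M₀(3b²-L²)/(6L)=-364/15 = (14·10²/(2·20)+(-364/15))/200000 = 161/3000000 rad
Load 3 — triangular load w₀=20 kN/m (0→w₀ over full span):
  θ_3 = -w₀(7L⁴-30L²x²+15x⁴)/(360LEI) = -20·(7·20⁴-30·20²·10²+15·10⁴)/(360·20·200000) = -7/7200 rad
Superposition: θ = Σ θ_i = -8267/9000000 rad ≈ -0.000919 rad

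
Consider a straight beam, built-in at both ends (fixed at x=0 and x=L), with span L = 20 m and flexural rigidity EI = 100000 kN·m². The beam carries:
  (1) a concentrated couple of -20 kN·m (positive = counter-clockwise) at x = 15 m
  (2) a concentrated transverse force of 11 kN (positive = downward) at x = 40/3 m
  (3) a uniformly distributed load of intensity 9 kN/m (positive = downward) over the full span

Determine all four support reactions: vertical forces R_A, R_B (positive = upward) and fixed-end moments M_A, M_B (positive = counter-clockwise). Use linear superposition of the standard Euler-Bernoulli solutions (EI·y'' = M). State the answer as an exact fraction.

Load 1 — applied couple M₀=-20 kN·m at a=15 m (b=L-a=5):
  R_A = 6M₀ab/L³ = 6·(-20)·15·5/20³ = -9/8 kN
  M_A = M₀b(2a-b)/L² = (-20)·5·(2·15-5)/20² = -25/4 kN·m
  R_B = -6M₀ab/L³ = -6·(-20)·15·5/20³ = 9/8 kN
  M_B = M₀a(2b-a)/L² = (-20)·15·(2·5-15)/20² = 15/4 kN·m
Load 2 — point force P=11 kN at a=40/3 m (b=L-a=20/3):
  R_A = Pb²(3a+b)/L³ = 11·(20/3)²·(3·(40/3)+(20/3))/20³ = 77/27 kN
  M_A = Pab²/L² = 11·(40/3)·(20/3)²/20² = 440/27 kN·m
  R_B = Pa²(a+3b)/L³ = 11·(40/3)²·((40/3)+3·(20/3))/20³ = 220/27 kN
  M_B = -Pa²b/L² = -11·(40/3)²·(20/3)/20² = -880/27 kN·m
Load 3 — uniform load w=9 kN/m over full span:
  R_A = wL/2 = 9·20/2 = 90 kN
  M_A = wL²/12 = 9·20²/12 = 300 kN·m
  R_B = wL/2 = 9·20/2 = 90 kN
  M_B = -wL²/12 = -9·20²/12 = -300 kN·m
Superposition: R_A = 19813/216 kN, M_A = 33485/108 kN·m, R_B = 21443/216 kN, M_B = -35515/108 kN·m

R_A = 19813/216 kN, M_A = 33485/108 kN·m, R_B = 21443/216 kN, M_B = -35515/108 kN·m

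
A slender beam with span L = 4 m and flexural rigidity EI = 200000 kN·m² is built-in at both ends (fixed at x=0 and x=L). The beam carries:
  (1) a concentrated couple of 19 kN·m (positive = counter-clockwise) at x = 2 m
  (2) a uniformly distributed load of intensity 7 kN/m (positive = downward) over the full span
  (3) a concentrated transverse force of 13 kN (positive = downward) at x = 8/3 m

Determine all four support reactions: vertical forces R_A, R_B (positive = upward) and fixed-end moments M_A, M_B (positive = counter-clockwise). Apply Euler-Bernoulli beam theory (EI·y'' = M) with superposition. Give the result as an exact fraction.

R_A = 5291/216 kN, M_A = 1937/108 kN·m, R_B = 3565/216 kN, M_B = -1327/108 kN·m

Load 1 — applied couple M₀=19 kN·m at a=2 m (b=L-a=2):
  R_A = 6M₀ab/L³ = 6·19·2·2/4³ = 57/8 kN
  M_A = M₀b(2a-b)/L² = 19·2·(2·2-2)/4² = 19/4 kN·m
  R_B = -6M₀ab/L³ = -6·19·2·2/4³ = -57/8 kN
  M_B = M₀a(2b-a)/L² = 19·2·(2·2-2)/4² = 19/4 kN·m
Load 2 — uniform load w=7 kN/m over full span:
  R_A = wL/2 = 7·4/2 = 14 kN
  M_A = wL²/12 = 7·4²/12 = 28/3 kN·m
  R_B = wL/2 = 7·4/2 = 14 kN
  M_B = -wL²/12 = -7·4²/12 = -28/3 kN·m
Load 3 — point force P=13 kN at a=8/3 m (b=L-a=4/3):
  R_A = Pb²(3a+b)/L³ = 13·(4/3)²·(3·(8/3)+(4/3))/4³ = 91/27 kN
  M_A = Pab²/L² = 13·(8/3)·(4/3)²/4² = 104/27 kN·m
  R_B = Pa²(a+3b)/L³ = 13·(8/3)²·((8/3)+3·(4/3))/4³ = 260/27 kN
  M_B = -Pa²b/L² = -13·(8/3)²·(4/3)/4² = -208/27 kN·m
Superposition: R_A = 5291/216 kN, M_A = 1937/108 kN·m, R_B = 3565/216 kN, M_B = -1327/108 kN·m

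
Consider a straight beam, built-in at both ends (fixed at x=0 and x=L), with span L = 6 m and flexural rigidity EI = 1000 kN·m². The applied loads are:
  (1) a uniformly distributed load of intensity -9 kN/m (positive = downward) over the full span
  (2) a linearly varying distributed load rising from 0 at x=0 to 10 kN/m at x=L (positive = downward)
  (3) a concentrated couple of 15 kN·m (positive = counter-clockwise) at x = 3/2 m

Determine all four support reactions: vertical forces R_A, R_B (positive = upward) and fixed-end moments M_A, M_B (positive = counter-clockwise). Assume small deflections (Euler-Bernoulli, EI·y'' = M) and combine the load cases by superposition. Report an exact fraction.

R_A = -243/16 kN, M_A = -285/16 kN·m, R_B = -141/16 kN, M_B = 219/16 kN·m

Load 1 — uniform load w=-9 kN/m over full span:
  R_A = wL/2 = (-9)·6/2 = -27 kN
  M_A = wL²/12 = (-9)·6²/12 = -27 kN·m
  R_B = wL/2 = (-9)·6/2 = -27 kN
  M_B = -wL²/12 = -(-9)·6²/12 = 27 kN·m
Load 2 — triangular load w₀=10 kN/m (0→w₀ over full span):
  R_A = 3w₀L/20 = 3·10·6/20 = 9 kN
  M_A = w₀L²/30 = 10·6²/30 = 12 kN·m
  R_B = 7w₀L/20 = 7·10·6/20 = 21 kN
  M_B = -w₀L²/20 = -10·6²/20 = -18 kN·m
Load 3 — applied couple M₀=15 kN·m at a=3/2 m (b=L-a=9/2):
  R_A = 6M₀ab/L³ = 6·15·(3/2)·(9/2)/6³ = 45/16 kN
  M_A = M₀b(2a-b)/L² = 15·(9/2)·(2·(3/2)-(9/2))/6² = -45/16 kN·m
  R_B = -6M₀ab/L³ = -6·15·(3/2)·(9/2)/6³ = -45/16 kN
  M_B = M₀a(2b-a)/L² = 15·(3/2)·(2·(9/2)-(3/2))/6² = 75/16 kN·m
Superposition: R_A = -243/16 kN, M_A = -285/16 kN·m, R_B = -141/16 kN, M_B = 219/16 kN·m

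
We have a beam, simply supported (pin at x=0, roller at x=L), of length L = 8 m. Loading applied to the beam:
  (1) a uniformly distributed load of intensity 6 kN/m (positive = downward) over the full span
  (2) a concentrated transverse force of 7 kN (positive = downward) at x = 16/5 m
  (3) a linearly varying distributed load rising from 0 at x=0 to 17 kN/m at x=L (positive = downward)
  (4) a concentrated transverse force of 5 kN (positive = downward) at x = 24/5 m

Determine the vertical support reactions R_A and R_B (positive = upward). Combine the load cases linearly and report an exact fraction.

Load 1 — uniform load w=6 kN/m over full span:
  R_A = wL/2 = 6·8/2 = 24 kN
  R_B = wL/2 = 6·8/2 = 24 kN
Load 2 — point force P=7 kN at a=16/5 m (b=L-a=24/5):
  R_A = Pb/L = 7·(24/5)/8 = 21/5 kN
  R_B = Pa/L = 7·(16/5)/8 = 14/5 kN
Load 3 — triangular load w₀=17 kN/m (0→w₀ over full span):
  R_A = w₀L/6 = 17·8/6 = 68/3 kN
  R_B = w₀L/3 = 17·8/3 = 136/3 kN
Load 4 — point force P=5 kN at a=24/5 m (b=L-a=16/5):
  R_A = Pb/L = 5·(16/5)/8 = 2 kN
  R_B = Pa/L = 5·(24/5)/8 = 3 kN
Superposition: R_A = 793/15 kN, R_B = 1127/15 kN

R_A = 793/15 kN, R_B = 1127/15 kN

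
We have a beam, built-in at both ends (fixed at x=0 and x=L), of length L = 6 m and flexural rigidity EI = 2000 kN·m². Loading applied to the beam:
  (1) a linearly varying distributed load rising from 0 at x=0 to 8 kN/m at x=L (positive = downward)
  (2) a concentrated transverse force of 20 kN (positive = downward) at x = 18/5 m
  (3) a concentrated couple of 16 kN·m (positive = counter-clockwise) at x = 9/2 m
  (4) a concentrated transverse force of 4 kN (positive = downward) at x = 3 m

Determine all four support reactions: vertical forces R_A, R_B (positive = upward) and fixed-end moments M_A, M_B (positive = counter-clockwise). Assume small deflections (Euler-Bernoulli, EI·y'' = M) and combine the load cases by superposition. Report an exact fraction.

R_A = 481/25 kN, M_A = 728/25 kN·m, R_B = 719/25 kN, M_B = -942/25 kN·m

Load 1 — triangular load w₀=8 kN/m (0→w₀ over full span):
  R_A = 3w₀L/20 = 3·8·6/20 = 36/5 kN
  M_A = w₀L²/30 = 8·6²/30 = 48/5 kN·m
  R_B = 7w₀L/20 = 7·8·6/20 = 84/5 kN
  M_B = -w₀L²/20 = -8·6²/20 = -72/5 kN·m
Load 2 — point force P=20 kN at a=18/5 m (b=L-a=12/5):
  R_A = Pb²(3a+b)/L³ = 20·(12/5)²·(3·(18/5)+(12/5))/6³ = 176/25 kN
  M_A = Pab²/L² = 20·(18/5)·(12/5)²/6² = 288/25 kN·m
  R_B = Pa²(a+3b)/L³ = 20·(18/5)²·((18/5)+3·(12/5))/6³ = 324/25 kN
  M_B = -Pa²b/L² = -20·(18/5)²·(12/5)/6² = -432/25 kN·m
Load 3 — applied couple M₀=16 kN·m at a=9/2 m (b=L-a=3/2):
  R_A = 6M₀ab/L³ = 6·16·(9/2)·(3/2)/6³ = 3 kN
  M_A = M₀b(2a-b)/L² = 16·(3/2)·(2·(9/2)-(3/2))/6² = 5 kN·m
  R_B = -6M₀ab/L³ = -6·16·(9/2)·(3/2)/6³ = -3 kN
  M_B = M₀a(2b-a)/L² = 16·(9/2)·(2·(3/2)-(9/2))/6² = -3 kN·m
Load 4 — point force P=4 kN at a=3 m (b=L-a=3):
  R_A = Pb²(3a+b)/L³ = 4·3²·(3·3+3)/6³ = 2 kN
  M_A = Pab²/L² = 4·3·3²/6² = 3 kN·m
  R_B = Pa²(a+3b)/L³ = 4·3²·(3+3·3)/6³ = 2 kN
  M_B = -Pa²b/L² = -4·3²·3/6² = -3 kN·m
Superposition: R_A = 481/25 kN, M_A = 728/25 kN·m, R_B = 719/25 kN, M_B = -942/25 kN·m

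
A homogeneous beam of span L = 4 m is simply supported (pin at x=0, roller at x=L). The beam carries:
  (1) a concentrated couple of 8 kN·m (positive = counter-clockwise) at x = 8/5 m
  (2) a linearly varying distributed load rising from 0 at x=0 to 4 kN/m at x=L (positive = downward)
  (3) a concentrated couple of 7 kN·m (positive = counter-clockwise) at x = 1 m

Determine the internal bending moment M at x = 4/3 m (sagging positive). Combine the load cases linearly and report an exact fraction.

Load 1 — applied couple M₀=8 kN·m at a=8/5 m (b=L-a=12/5):
  M_1 = M₀x/L  [x≤a] = 8·(4/3)/4 = 8/3 kN·m
Load 2 — triangular load w₀=4 kN/m (0→w₀ over full span):
  M_2 = w₀Lx/6 - w₀x³/(6L) = 4·4·(4/3)/6 - 4·(4/3)³/(6·4) = 256/81 kN·m
Load 3 — applied couple M₀=7 kN·m at a=1 m (b=L-a=3):
  M_3 = M₀x/L - M₀  [x>a] = 7·(4/3)/4 - 7 = -14/3 kN·m
Superposition: M = Σ M_i = 94/81 kN·m ≈ 1.160494 kN·m

M(4/3) = 94/81 kN·m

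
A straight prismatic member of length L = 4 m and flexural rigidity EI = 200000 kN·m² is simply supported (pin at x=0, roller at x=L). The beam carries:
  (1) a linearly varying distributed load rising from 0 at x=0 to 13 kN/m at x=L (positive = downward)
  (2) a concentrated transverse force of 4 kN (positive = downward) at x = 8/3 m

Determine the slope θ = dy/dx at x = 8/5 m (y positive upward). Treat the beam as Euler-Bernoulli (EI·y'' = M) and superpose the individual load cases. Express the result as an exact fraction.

Load 1 — triangular load w₀=13 kN/m (0→w₀ over full span):
  θ_1 = -w₀(7L⁴-30L²x²+15x⁴)/(360LEI) = -13·(7·4⁴-30·4²·(8/5)²+15·(8/5)⁴)/(360·4·200000) = -4199/140625000 rad
Load 2 — point force P=4 kN at a=8/3 m (b=L-a=4/3):
  θ_2 = -Pb(L²-b²-3x²)/(6LEI)  [x≤a] = -4·(4/3)·(4²-(4/3)²-3·(8/5)²)/(6·4·200000) = -46/6328125 rad
Superposition: θ = Σ θ_i = -46991/1265625000 rad ≈ -0.000037 rad

θ(8/5) = -46991/1265625000 rad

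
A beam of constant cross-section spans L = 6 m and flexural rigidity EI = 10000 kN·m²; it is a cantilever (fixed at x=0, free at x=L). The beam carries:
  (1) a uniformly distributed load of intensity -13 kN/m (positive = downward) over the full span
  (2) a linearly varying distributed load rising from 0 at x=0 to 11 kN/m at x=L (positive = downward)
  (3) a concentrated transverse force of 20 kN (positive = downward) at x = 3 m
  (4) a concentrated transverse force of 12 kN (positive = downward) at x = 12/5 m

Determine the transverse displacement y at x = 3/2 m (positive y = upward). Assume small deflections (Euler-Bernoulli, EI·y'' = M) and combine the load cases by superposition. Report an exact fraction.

Load 1 — uniform load w=-13 kN/m over full span:
  y_1 = -wx²(x²-4Lx+6L²)/(24EI) = -(-13)·(3/2)²·((3/2)²-4·6·(3/2)+6·6²)/(24·10000) = 28431/1280000 m
Load 2 — triangular load w₀=11 kN/m (0→w₀ over full span):
  y_2 = (w₀Lx³/12-w₀L²x²/6-w₀x⁵/(120L))/EI = (11·6·(3/2)³/12-11·6²·(3/2)²/6-11·(3/2)⁵/(120·6))/10000 = -332937/25600000 m
Load 3 — point force P=20 kN at a=3 m (b=L-a=3):
  y_3 = -Px²(3a-x)/(6EI)  [x≤a] = -20·(3/2)²·(3·3-(3/2))/(6·10000) = -9/1600 m
Load 4 — point force P=12 kN at a=12/5 m (b=L-a=18/5):
  y_4 = -Px²(3a-x)/(6EI)  [x≤a] = -12·(3/2)²·(3·(12/5)-(3/2))/(6·10000) = -513/200000 m
Superposition: y = Σ y_i = 26019/25600000 m ≈ 0.001016 m

y(3/2) = 26019/25600000 m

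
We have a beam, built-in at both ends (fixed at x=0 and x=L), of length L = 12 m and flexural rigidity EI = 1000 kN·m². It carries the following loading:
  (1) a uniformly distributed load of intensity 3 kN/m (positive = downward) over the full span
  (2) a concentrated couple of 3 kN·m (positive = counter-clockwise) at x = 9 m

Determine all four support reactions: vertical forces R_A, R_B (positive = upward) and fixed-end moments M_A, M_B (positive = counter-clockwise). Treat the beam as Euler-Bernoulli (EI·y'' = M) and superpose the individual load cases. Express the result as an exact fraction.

Load 1 — uniform load w=3 kN/m over full span:
  R_A = wL/2 = 3·12/2 = 18 kN
  M_A = wL²/12 = 3·12²/12 = 36 kN·m
  R_B = wL/2 = 3·12/2 = 18 kN
  M_B = -wL²/12 = -3·12²/12 = -36 kN·m
Load 2 — applied couple M₀=3 kN·m at a=9 m (b=L-a=3):
  R_A = 6M₀ab/L³ = 6·3·9·3/12³ = 9/32 kN
  M_A = M₀b(2a-b)/L² = 3·3·(2·9-3)/12² = 15/16 kN·m
  R_B = -6M₀ab/L³ = -6·3·9·3/12³ = -9/32 kN
  M_B = M₀a(2b-a)/L² = 3·9·(2·3-9)/12² = -9/16 kN·m
Superposition: R_A = 585/32 kN, M_A = 591/16 kN·m, R_B = 567/32 kN, M_B = -585/16 kN·m

R_A = 585/32 kN, M_A = 591/16 kN·m, R_B = 567/32 kN, M_B = -585/16 kN·m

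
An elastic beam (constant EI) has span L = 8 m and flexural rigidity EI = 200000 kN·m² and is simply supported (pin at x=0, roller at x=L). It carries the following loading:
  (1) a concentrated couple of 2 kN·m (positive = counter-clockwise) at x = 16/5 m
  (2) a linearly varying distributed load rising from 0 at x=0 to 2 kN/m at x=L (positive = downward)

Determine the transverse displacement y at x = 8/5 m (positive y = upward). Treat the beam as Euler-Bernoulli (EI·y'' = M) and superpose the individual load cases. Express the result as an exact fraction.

Load 1 — applied couple M₀=2 kN·m at a=16/5 m (b=L-a=24/5):
  y_1 = (M₀x³/(6L)+C₁x)/EI  [x≤a] with C₁=M₀(3b²-L²)/(6L)=16/75 = (2·(8/5)³/(6·8)+(16/75)·(8/5))/200000 = 1/390625 m
Load 2 — triangular load w₀=2 kN/m (0→w₀ over full span):
  y_2 = -w₀x(7L⁴-10L²x²+3x⁴)/(360LEI) = -2·(8/5)·(7·8⁴-10·8²·(8/5)²+3·(8/5)⁴)/(360·8·200000) = -22016/146484375 m
Superposition: y = Σ y_i = -21641/146484375 m ≈ -0.000148 m

y(8/5) = -21641/146484375 m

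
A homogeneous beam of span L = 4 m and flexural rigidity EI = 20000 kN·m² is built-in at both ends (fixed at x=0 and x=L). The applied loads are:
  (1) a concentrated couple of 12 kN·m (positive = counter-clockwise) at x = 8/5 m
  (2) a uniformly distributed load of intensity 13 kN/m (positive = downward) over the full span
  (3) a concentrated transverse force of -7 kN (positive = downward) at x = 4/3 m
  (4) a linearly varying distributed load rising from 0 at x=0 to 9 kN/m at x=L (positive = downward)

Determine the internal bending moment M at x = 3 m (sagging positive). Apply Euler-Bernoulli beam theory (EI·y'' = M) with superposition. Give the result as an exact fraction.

Load 1 — applied couple M₀=12 kN·m at a=8/5 m (b=L-a=12/5):
  M_1 = R_Ax - M_A - M₀  [x>a] with R_A=108/25, M_A=36/25 = (108/25)·3 - (36/25) - 12 = -12/25 kN·m
Load 2 — uniform load w=13 kN/m over full span:
  M_2 = wLx/2 - wL²/12 - wx²/2 = 13·4·3/2 - 13·4²/12 - 13·3²/2 = 13/6 kN·m
Load 3 — point force P=-7 kN at a=4/3 m (b=L-a=8/3):
  M_3 = Pa²(a+3b)(L-x)/L³ - Pa²b/L²  [x>a] = (-7)·(4/3)²·((4/3)+3·(8/3))·(4-3)/4³ - (-7)·(4/3)²·(8/3)/4² = 7/27 kN·m
Load 4 — triangular load w₀=9 kN/m (0→w₀ over full span):
  M_4 = 3w₀Lx/20 - w₀L²/30 - w₀x³/(6L) = 3·9·4·3/20 - 9·4²/30 - 9·3³/(6·4) = 51/40 kN·m
Superposition: M = Σ M_i = 17393/5400 kN·m ≈ 3.220926 kN·m

M(3) = 17393/5400 kN·m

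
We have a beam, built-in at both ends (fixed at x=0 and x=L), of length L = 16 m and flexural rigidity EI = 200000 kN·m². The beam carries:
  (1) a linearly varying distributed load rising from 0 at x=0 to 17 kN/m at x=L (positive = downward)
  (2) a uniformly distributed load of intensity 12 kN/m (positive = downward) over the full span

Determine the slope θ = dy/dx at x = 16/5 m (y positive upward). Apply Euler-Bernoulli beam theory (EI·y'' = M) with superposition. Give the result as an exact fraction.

θ(16/5) = -19136/5859375 rad

Load 1 — triangular load w₀=17 kN/m (0→w₀ over full span):
  θ_1 = -w₀(2x(L-x)(L-2x)(x+2L)+x²(L-x)²)/(120LEI) = -17·(2·(16/5)·(16-(16/5))·(16-2·(16/5))·((16/5)+2·16)+(16/5)²·(16-(16/5))²)/(120·16·200000) = -7616/5859375 rad
Load 2 — uniform load w=12 kN/m over full span:
  θ_2 = -wx(L-x)(L-2x)/(12EI) = -12·(16/5)·(16-(16/5))·(16-2·(16/5))/(12·200000) = -768/390625 rad
Superposition: θ = Σ θ_i = -19136/5859375 rad ≈ -0.003266 rad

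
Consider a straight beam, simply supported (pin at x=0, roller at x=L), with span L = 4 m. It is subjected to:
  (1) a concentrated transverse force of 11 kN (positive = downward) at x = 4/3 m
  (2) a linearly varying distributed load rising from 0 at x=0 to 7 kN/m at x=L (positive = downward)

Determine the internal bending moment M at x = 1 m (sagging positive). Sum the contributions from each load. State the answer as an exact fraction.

M(1) = 281/24 kN·m

Load 1 — point force P=11 kN at a=4/3 m (b=L-a=8/3):
  M_1 = Pbx/L  [x≤a] = 11·(8/3)·1/4 = 22/3 kN·m
Load 2 — triangular load w₀=7 kN/m (0→w₀ over full span):
  M_2 = w₀Lx/6 - w₀x³/(6L) = 7·4·1/6 - 7·1³/(6·4) = 35/8 kN·m
Superposition: M = Σ M_i = 281/24 kN·m ≈ 11.708333 kN·m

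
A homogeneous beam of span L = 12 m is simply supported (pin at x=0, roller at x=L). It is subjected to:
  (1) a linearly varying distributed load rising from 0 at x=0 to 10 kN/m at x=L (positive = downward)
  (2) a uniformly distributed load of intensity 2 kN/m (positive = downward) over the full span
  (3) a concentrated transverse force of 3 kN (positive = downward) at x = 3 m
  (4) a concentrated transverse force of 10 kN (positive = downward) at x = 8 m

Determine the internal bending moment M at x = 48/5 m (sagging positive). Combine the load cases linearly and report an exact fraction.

Load 1 — triangular load w₀=10 kN/m (0→w₀ over full span):
  M_1 = w₀Lx/6 - w₀x³/(6L) = 10·12·(48/5)/6 - 10·(48/5)³/(6·12) = 1728/25 kN·m
Load 2 — uniform load w=2 kN/m over full span:
  M_2 = wx(L-x)/2 = 2·(48/5)·(12-(48/5))/2 = 576/25 kN·m
Load 3 — point force P=3 kN at a=3 m (b=L-a=9):
  M_3 = Pa(L-x)/L  [x>a] = 3·3·(12-(48/5))/12 = 9/5 kN·m
Load 4 — point force P=10 kN at a=8 m (b=L-a=4):
  M_4 = Pa(L-x)/L  [x>a] = 10·8·(12-(48/5))/12 = 16 kN·m
Superposition: M = Σ M_i = 2749/25 kN·m ≈ 109.960000 kN·m

M(48/5) = 2749/25 kN·m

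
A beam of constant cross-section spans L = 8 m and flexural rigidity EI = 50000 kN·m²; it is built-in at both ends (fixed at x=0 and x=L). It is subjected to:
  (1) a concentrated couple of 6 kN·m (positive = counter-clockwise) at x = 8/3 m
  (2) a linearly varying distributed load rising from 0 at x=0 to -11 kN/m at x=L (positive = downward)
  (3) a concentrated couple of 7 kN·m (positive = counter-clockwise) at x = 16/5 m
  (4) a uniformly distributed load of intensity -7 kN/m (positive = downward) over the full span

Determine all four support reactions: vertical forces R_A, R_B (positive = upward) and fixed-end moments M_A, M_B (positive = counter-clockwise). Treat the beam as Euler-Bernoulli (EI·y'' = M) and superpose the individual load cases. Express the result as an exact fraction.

R_A = -1947/50 kN, M_A = -1499/25 kN·m, R_B = -3053/50 kN, M_B = 5758/75 kN·m

Load 1 — applied couple M₀=6 kN·m at a=8/3 m (b=L-a=16/3):
  R_A = 6M₀ab/L³ = 6·6·(8/3)·(16/3)/8³ = 1 kN
  M_A = M₀b(2a-b)/L² = 6·(16/3)·(2·(8/3)-(16/3))/8² = 0 kN·m
  R_B = -6M₀ab/L³ = -6·6·(8/3)·(16/3)/8³ = -1 kN
  M_B = M₀a(2b-a)/L² = 6·(8/3)·(2·(16/3)-(8/3))/8² = 2 kN·m
Load 2 — triangular load w₀=-11 kN/m (0→w₀ over full span):
  R_A = 3w₀L/20 = 3·(-11)·8/20 = -66/5 kN
  M_A = w₀L²/30 = (-11)·8²/30 = -352/15 kN·m
  R_B = 7w₀L/20 = 7·(-11)·8/20 = -154/5 kN
  M_B = -w₀L²/20 = -(-11)·8²/20 = 176/5 kN·m
Load 3 — applied couple M₀=7 kN·m at a=16/5 m (b=L-a=24/5):
  R_A = 6M₀ab/L³ = 6·7·(16/5)·(24/5)/8³ = 63/50 kN
  M_A = M₀b(2a-b)/L² = 7·(24/5)·(2·(16/5)-(24/5))/8² = 21/25 kN·m
  R_B = -6M₀ab/L³ = -6·7·(16/5)·(24/5)/8³ = -63/50 kN
  M_B = M₀a(2b-a)/L² = 7·(16/5)·(2·(24/5)-(16/5))/8² = 56/25 kN·m
Load 4 — uniform load w=-7 kN/m over full span:
  R_A = wL/2 = (-7)·8/2 = -28 kN
  M_A = wL²/12 = (-7)·8²/12 = -112/3 kN·m
  R_B = wL/2 = (-7)·8/2 = -28 kN
  M_B = -wL²/12 = -(-7)·8²/12 = 112/3 kN·m
Superposition: R_A = -1947/50 kN, M_A = -1499/25 kN·m, R_B = -3053/50 kN, M_B = 5758/75 kN·m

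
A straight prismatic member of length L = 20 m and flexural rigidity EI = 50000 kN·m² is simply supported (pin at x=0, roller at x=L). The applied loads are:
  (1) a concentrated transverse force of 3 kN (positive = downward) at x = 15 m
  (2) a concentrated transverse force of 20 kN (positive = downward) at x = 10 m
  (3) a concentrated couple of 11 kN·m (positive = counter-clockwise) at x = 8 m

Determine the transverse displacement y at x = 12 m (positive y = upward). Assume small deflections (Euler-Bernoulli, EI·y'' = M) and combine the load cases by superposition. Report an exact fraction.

y(12) = -101627/1500000 m

Load 1 — point force P=3 kN at a=15 m (b=L-a=5):
  y_1 = -Pbx(L²-b²-x²)/(6LEI)  [x≤a] = -3·5·12·(20²-5²-12²)/(6·20·50000) = -693/100000 m
Load 2 — point force P=20 kN at a=10 m (b=L-a=10):
  y_2 = -Pa(L-x)(2Lx-a²-x²)/(6LEI)  [x>a] = -20·10·(20-12)·(2·20·12-10²-12²)/(6·20·50000) = -118/1875 m
Load 3 — applied couple M₀=11 kN·m at a=8 m (b=L-a=12):
  y_3 = (M₀x³/(6L)-M₀(x-a)²/2+C₁x)/EI  [x>a] with C₁=M₀(3b²-L²)/(6L)=44/15 = (11·12³/(6·20)-11·(12-8)²/2+(44/15)·12)/50000 = 33/15625 m
Superposition: y = Σ y_i = -101627/1500000 m ≈ -0.067751 m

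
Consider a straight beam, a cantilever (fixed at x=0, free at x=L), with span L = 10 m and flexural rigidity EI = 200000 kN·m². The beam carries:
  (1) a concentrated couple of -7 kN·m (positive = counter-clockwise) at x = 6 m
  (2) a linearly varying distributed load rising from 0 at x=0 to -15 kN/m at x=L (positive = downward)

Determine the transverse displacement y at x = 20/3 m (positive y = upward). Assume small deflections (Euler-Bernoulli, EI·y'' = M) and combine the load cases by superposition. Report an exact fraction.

y(20/3) = 901289/24300000 m

Load 1 — applied couple M₀=-7 kN·m at a=6 m (b=L-a=4):
  y_1 = M₀a(2x-a)/(2EI)  [x>a] = (-7)·6·(2·(20/3)-6)/(2·200000) = -77/100000 m
Load 2 — triangular load w₀=-15 kN/m (0→w₀ over full span):
  y_2 = (w₀Lx³/12-w₀L²x²/6-w₀x⁵/(120L))/EI = ((-15)·10·(20/3)³/12-(-15)·10²·(20/3)²/6-(-15)·(20/3)⁵/(120·10))/200000 = 46/1215 m
Superposition: y = Σ y_i = 901289/24300000 m ≈ 0.037090 m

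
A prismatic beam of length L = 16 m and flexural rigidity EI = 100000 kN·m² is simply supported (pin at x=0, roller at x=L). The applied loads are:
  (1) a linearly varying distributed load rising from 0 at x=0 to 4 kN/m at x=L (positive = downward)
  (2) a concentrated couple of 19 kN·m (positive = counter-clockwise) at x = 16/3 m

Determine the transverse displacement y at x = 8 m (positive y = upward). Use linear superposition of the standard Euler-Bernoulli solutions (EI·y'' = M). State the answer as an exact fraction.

Load 1 — triangular load w₀=4 kN/m (0→w₀ over full span):
  y_1 = -w₀x(7L⁴-10L²x²+3x⁴)/(360LEI) = -4·8·(7·16⁴-10·16²·8²+3·8⁴)/(360·16·100000) = -32/1875 m
Load 2 — applied couple M₀=19 kN·m at a=16/3 m (b=L-a=32/3):
  y_2 = (M₀x³/(6L)-M₀(x-a)²/2+C₁x)/EI  [x>a] with C₁=M₀(3b²-L²)/(6L)=152/9 = (19·8³/(6·16)-19·(8-(16/3))²/2+(152/9)·8)/100000 = 19/11250 m
Superposition: y = Σ y_i = -173/11250 m ≈ -0.015378 m

y(8) = -173/11250 m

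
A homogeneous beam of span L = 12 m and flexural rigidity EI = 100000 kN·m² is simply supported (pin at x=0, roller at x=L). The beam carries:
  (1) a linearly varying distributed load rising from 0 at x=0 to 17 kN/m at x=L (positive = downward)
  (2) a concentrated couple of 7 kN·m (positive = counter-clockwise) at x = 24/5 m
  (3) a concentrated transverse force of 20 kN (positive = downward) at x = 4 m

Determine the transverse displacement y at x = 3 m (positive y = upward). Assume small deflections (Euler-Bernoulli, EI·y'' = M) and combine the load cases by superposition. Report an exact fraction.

y(3) = -4873961/240000000 m

Load 1 — triangular load w₀=17 kN/m (0→w₀ over full span):
  y_1 = -w₀x(7L⁴-10L²x²+3x⁴)/(360LEI) = -17·3·(7·12⁴-10·12²·3²+3·3⁴)/(360·12·100000) = -50031/3200000 m
Load 2 — applied couple M₀=7 kN·m at a=24/5 m (b=L-a=36/5):
  y_2 = (M₀x³/(6L)+C₁x)/EI  [x≤a] with C₁=M₀(3b²-L²)/(6L)=28/25 = (7·3³/(6·12)+(28/25)·3)/100000 = 1197/20000000 m
Load 3 — point force P=20 kN at a=4 m (b=L-a=8):
  y_3 = -Pbx(L²-b²-x²)/(6LEI)  [x≤a] = -20·8·3·(12²-8²-3²)/(6·12·100000) = -71/15000 m
Superposition: y = Σ y_i = -4873961/240000000 m ≈ -0.020308 m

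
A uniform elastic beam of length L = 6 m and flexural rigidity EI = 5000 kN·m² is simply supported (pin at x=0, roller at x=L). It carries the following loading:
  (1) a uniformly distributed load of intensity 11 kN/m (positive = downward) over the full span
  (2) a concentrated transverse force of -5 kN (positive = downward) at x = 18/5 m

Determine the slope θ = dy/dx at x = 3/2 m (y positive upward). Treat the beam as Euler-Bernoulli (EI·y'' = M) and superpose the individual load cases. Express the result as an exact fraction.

Load 1 — uniform load w=11 kN/m over full span:
  θ_1 = -w(L³-6Lx²+4x³)/(24EI) = -11·(6³-6·6·(3/2)²+4·(3/2)³)/(24·5000) = -1089/80000 rad
Load 2 — point force P=-5 kN at a=18/5 m (b=L-a=12/5):
  θ_2 = -Pb(L²-b²-3x²)/(6LEI)  [x≤a] = -(-5)·(12/5)·(6²-(12/5)²-3·(3/2)²)/(6·6·5000) = 783/500000 rad
Superposition: θ = Σ θ_i = -24093/2000000 rad ≈ -0.012046 rad

θ(3/2) = -24093/2000000 rad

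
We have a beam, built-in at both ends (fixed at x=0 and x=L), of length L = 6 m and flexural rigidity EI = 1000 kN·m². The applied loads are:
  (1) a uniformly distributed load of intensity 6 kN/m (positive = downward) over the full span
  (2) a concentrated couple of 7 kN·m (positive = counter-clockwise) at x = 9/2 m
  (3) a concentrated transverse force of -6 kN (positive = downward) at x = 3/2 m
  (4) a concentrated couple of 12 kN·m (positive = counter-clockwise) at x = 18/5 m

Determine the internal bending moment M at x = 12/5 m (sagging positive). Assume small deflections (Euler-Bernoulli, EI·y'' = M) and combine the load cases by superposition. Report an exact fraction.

M(12/5) = 10267/1000 kN·m

Load 1 — uniform load w=6 kN/m over full span:
  M_1 = wLx/2 - wL²/12 - wx²/2 = 6·6·(12/5)/2 - 6·6²/12 - 6·(12/5)²/2 = 198/25 kN·m
Load 2 — applied couple M₀=7 kN·m at a=9/2 m (b=L-a=3/2):
  M_2 = R_Ax - M_A  [x≤a] with R_A=21/16, M_A=35/16 = (21/16)·(12/5) - (35/16) = 77/80 kN·m
Load 3 — point force P=-6 kN at a=3/2 m (b=L-a=9/2):
  M_3 = Pa²(a+3b)(L-x)/L³ - Pa²b/L²  [x>a] = (-6)·(3/2)²·((3/2)+3·(9/2))·(6-(12/5))/6³ - (-6)·(3/2)²·(9/2)/6² = -27/16 kN·m
Load 4 — applied couple M₀=12 kN·m at a=18/5 m (b=L-a=12/5):
  M_4 = R_Ax - M_A  [x≤a] with R_A=72/25, M_A=96/25 = (72/25)·(12/5) - (96/25) = 384/125 kN·m
Superposition: M = Σ M_i = 10267/1000 kN·m ≈ 10.267000 kN·m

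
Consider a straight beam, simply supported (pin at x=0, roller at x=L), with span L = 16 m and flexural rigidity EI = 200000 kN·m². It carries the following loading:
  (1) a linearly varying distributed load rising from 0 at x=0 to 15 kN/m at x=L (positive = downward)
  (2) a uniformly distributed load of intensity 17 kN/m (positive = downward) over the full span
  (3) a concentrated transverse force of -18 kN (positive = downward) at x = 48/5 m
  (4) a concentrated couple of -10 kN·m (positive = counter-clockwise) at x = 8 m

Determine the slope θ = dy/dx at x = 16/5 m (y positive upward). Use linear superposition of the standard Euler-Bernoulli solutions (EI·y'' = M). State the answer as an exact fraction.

Load 1 — triangular load w₀=15 kN/m (0→w₀ over full span):
  θ_1 = -w₀(7L⁴-30L²x²+15x⁴)/(360LEI) = -15·(7·16⁴-30·16²·(16/5)²+15·(16/5)⁴)/(360·16·200000) = -5824/1171875 rad
Load 2 — uniform load w=17 kN/m over full span:
  θ_2 = -w(L³-6Lx²+4x³)/(24EI) = -17·(16³-6·16·(16/5)²+4·(16/5)³)/(24·200000) = -4488/390625 rad
Load 3 — point force P=-18 kN at a=48/5 m (b=L-a=32/5):
  θ_3 = -Pb(L²-b²-3x²)/(6LEI)  [x≤a] = -(-18)·(32/5)·(16²-(32/5)²-3·(16/5)²)/(6·16·200000) = 432/390625 rad
Load 4 — applied couple M₀=-10 kN·m at a=8 m (b=L-a=8):
  θ_4 = (M₀x²/(2L)+C₁)/EI  [x≤a] with C₁=M₀(3b²-L²)/(6L)=20/3 = ((-10)·(16/5)²/(2·16)+(20/3))/200000 = 13/750000 rad
Superposition: θ = Σ θ_i = -95849/6250000 rad ≈ -0.015336 rad

θ(16/5) = -95849/6250000 rad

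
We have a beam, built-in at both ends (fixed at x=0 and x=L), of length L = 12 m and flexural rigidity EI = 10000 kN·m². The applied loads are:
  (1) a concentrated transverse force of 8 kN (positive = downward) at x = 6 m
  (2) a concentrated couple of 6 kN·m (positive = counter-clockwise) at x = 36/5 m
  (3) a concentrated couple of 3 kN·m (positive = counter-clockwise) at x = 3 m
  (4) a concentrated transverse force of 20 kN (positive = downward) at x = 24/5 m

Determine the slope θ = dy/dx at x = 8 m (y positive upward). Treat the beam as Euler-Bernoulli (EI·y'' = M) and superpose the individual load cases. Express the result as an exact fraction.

Load 1 — point force P=8 kN at a=6 m (b=L-a=6):
  θ_1 = Pa²(L-x)(2bL-(3b+a)(L-x))/(2L³EI)  [x>a] = 8·6²·(12-8)·(2·6·12-(3·6+6)·(12-8))/(2·12³·10000) = 1/625 rad
Load 2 — applied couple M₀=6 kN·m at a=36/5 m (b=L-a=24/5):
  θ_2 = (R_Ax²/2 - M_Ax - M₀(x-a))/EI  [x>a] with R_A=18/25, M_A=48/25 = ((18/25)·8²/2 - (48/25)·8 - 6·(8-(36/5)))/10000 = 9/31250 rad
Load 3 — applied couple M₀=3 kN·m at a=3 m (b=L-a=9):
  θ_3 = (R_Ax²/2 - M_Ax - M₀(x-a))/EI  [x>a] with R_A=9/32, M_A=-9/16 = ((9/32)·8²/2 - (-9/16)·8 - 3·(8-3))/10000 = -3/20000 rad
Load 4 — point force P=20 kN at a=24/5 m (b=L-a=36/5):
  θ_4 = Pa²(L-x)(2bL-(3b+a)(L-x))/(2L³EI)  [x>a] = 20·(24/5)²·(12-8)·(2·(36/5)·12-(3·(36/5)+(24/5))·(12-8))/(2·12³·10000) = 56/15625 rad
Superposition: θ = Σ θ_i = 2661/500000 rad ≈ 0.005322 rad

θ(8) = 2661/500000 rad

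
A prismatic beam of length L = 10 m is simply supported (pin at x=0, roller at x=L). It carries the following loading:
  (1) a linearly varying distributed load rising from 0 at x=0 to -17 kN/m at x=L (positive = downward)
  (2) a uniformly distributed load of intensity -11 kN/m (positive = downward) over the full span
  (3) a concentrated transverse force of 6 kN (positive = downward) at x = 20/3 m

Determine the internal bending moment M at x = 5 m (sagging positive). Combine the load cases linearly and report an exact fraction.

Load 1 — triangular load w₀=-17 kN/m (0→w₀ over full span):
  M_1 = w₀Lx/6 - w₀x³/(6L) = (-17)·10·5/6 - (-17)·5³/(6·10) = -425/4 kN·m
Load 2 — uniform load w=-11 kN/m over full span:
  M_2 = wx(L-x)/2 = (-11)·5·(10-5)/2 = -275/2 kN·m
Load 3 — point force P=6 kN at a=20/3 m (b=L-a=10/3):
  M_3 = Pbx/L  [x≤a] = 6·(10/3)·5/10 = 10 kN·m
Superposition: M = Σ M_i = -935/4 kN·m ≈ -233.750000 kN·m

M(5) = -935/4 kN·m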